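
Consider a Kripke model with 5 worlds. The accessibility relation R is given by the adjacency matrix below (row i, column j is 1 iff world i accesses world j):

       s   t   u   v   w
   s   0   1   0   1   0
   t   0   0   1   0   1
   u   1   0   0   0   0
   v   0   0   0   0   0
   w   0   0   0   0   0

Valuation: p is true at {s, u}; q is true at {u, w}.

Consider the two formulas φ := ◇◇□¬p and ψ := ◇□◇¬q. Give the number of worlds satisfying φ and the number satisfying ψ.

For ◇◇□¬p:
s: successors {t, v}; ◇□¬p there: t:T, v:F. ✓
t: successors {u, w}; ◇□¬p there: u:T, w:F. ✓
u: successors {s}; ◇□¬p there: s:T. ✓
v: no successors, so ◇◇□¬p fails. ✗
w: no successors, so ◇◇□¬p fails. ✗
— 3 worlds.
For ◇□◇¬q:
s: successors {t, v}; □◇¬q there: t:F, v:T. ✓
t: successors {u, w}; □◇¬q there: u:T, w:T. ✓
u: successors {s}; □◇¬q there: s:F. ✗
v: no successors, so ◇□◇¬q fails. ✗
w: no successors, so ◇□◇¬q fails. ✗
— 2 worlds.

3 and 2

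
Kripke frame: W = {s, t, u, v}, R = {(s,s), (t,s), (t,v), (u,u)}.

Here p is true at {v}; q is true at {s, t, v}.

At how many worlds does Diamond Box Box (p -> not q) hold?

s: successors {s}; Box Box (p -> not q) there: s:T. ✓
t: successors {s, v}; Box Box (p -> not q) there: s:T, v:T. ✓
u: successors {u}; Box Box (p -> not q) there: u:T. ✓
v: no successors, so Diamond Box Box (p -> not q) fails. ✗
Satisfying worlds: {s, t, u}.

3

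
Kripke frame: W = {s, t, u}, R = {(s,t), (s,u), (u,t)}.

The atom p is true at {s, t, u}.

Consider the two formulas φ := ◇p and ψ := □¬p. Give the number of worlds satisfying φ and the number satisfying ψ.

2 and 1

For ◇p:
s: successors {t, u}; p there: t:T, u:T. ✓
t: no successors, so ◇p fails. ✗
u: successors {t}; p there: t:T. ✓
— 2 worlds.
For □¬p:
s: successors {t, u}; ¬p there: t:F, u:F. ✗
t: no successors, so □¬p holds vacuously. ✓
u: successors {t}; ¬p there: t:F. ✗
— 1 world.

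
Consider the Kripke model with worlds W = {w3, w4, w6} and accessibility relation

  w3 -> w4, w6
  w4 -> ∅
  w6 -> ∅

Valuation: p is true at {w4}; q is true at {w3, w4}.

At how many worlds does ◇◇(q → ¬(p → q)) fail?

w3: successors {w4, w6}; ◇(q → ¬(p → q)) there: w4:F, w6:F. ✗
w4: no successors, so ◇◇(q → ¬(p → q)) fails. ✗
w6: no successors, so ◇◇(q → ¬(p → q)) fails. ✗
Satisfying worlds: ∅.
So ◇◇(q → ¬(p → q)) fails at the other 3 worlds.

3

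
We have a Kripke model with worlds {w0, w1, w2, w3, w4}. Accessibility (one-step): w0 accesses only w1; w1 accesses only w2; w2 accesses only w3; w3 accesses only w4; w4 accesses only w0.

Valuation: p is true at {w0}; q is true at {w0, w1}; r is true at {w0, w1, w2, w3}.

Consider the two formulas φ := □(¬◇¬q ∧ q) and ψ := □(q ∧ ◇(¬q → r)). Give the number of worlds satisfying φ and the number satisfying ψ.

For □(¬◇¬q ∧ q):
w0: successors {w1}; ¬◇¬q ∧ q there: w1:F. ✗
w1: successors {w2}; ¬◇¬q ∧ q there: w2:F. ✗
w2: successors {w3}; ¬◇¬q ∧ q there: w3:F. ✗
w3: successors {w4}; ¬◇¬q ∧ q there: w4:F. ✗
w4: successors {w0}; ¬◇¬q ∧ q there: w0:T. ✓
— 1 world.
For □(q ∧ ◇(¬q → r)):
w0: successors {w1}; q ∧ ◇(¬q → r) there: w1:T. ✓
w1: successors {w2}; q ∧ ◇(¬q → r) there: w2:F. ✗
w2: successors {w3}; q ∧ ◇(¬q → r) there: w3:F. ✗
w3: successors {w4}; q ∧ ◇(¬q → r) there: w4:F. ✗
w4: successors {w0}; q ∧ ◇(¬q → r) there: w0:T. ✓
— 2 worlds.

1 and 2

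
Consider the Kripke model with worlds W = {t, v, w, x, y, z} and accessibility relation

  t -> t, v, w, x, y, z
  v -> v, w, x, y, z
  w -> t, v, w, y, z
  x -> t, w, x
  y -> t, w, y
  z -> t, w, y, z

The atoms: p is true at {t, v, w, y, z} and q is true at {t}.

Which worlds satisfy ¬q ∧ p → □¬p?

{t, x}

t: ¬q ∧ p is F, □¬p is F. ✓
v: ¬q ∧ p is T, □¬p is F. ✗
w: ¬q ∧ p is T, □¬p is F. ✗
x: ¬q ∧ p is F, □¬p is F. ✓
y: ¬q ∧ p is T, □¬p is F. ✗
z: ¬q ∧ p is T, □¬p is F. ✗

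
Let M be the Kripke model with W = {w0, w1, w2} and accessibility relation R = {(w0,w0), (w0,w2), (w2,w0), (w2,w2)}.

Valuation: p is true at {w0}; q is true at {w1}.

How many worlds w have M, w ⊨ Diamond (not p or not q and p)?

w0: successors {w0, w2}; not p or not q and p there: w0:T, w2:T. ✓
w1: no successors, so Diamond (not p or not q and p) fails. ✗
w2: successors {w0, w2}; not p or not q and p there: w0:T, w2:T. ✓
Satisfying worlds: {w0, w2}.

2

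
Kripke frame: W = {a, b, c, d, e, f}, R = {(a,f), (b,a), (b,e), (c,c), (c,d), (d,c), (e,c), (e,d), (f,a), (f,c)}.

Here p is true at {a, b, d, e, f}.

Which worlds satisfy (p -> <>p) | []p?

a: p -> <>p is T, []p is T. ✓
b: p -> <>p is T, []p is T. ✓
c: p -> <>p is T, []p is F. ✓
d: p -> <>p is F, []p is F. ✗
e: p -> <>p is T, []p is F. ✓
f: p -> <>p is T, []p is F. ✓

{a, b, c, e, f}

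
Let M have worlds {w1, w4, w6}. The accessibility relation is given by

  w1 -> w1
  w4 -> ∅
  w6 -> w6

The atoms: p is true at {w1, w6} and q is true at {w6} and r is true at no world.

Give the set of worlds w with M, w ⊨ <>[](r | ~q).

{w1}

w1: successors {w1}; [](r | ~q) there: w1:T. ✓
w4: no successors, so <>[](r | ~q) fails. ✗
w6: successors {w6}; [](r | ~q) there: w6:F. ✗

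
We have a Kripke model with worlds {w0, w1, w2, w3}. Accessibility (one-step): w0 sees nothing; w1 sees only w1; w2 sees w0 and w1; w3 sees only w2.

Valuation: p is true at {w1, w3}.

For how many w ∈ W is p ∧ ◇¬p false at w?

3

w0: p is F, ◇¬p is F. ✗
w1: p is T, ◇¬p is F. ✗
w2: p is F, ◇¬p is T. ✗
w3: p is T, ◇¬p is T. ✓
Satisfying worlds: {w3}.
So p ∧ ◇¬p fails at the other 3 worlds.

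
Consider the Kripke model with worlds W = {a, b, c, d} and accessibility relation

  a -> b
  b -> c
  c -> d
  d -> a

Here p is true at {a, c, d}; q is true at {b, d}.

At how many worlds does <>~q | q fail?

2

a: <>~q is F, q is F. ✗
b: <>~q is T, q is T. ✓
c: <>~q is F, q is F. ✗
d: <>~q is T, q is T. ✓
Satisfying worlds: {b, d}.
So <>~q | q fails at the other 2 worlds.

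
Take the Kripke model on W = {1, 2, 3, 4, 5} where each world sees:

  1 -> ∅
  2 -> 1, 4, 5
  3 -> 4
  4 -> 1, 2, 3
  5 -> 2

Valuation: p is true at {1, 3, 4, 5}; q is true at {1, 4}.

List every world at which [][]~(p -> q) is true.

{1}

1: no successors, so [][]~(p -> q) holds vacuously. ✓
2: successors {1, 4, 5}; []~(p -> q) there: 1:T, 4:F, 5:F. ✗
3: successors {4}; []~(p -> q) there: 4:F. ✗
4: successors {1, 2, 3}; []~(p -> q) there: 1:T, 2:F, 3:F. ✗
5: successors {2}; []~(p -> q) there: 2:F. ✗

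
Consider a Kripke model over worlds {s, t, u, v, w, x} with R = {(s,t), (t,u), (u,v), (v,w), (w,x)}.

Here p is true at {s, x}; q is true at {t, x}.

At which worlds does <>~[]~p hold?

s: successors {t}; ~[]~p there: t:F. ✗
t: successors {u}; ~[]~p there: u:F. ✗
u: successors {v}; ~[]~p there: v:F. ✗
v: successors {w}; ~[]~p there: w:T. ✓
w: successors {x}; ~[]~p there: x:F. ✗
x: no successors, so <>~[]~p fails. ✗

{v}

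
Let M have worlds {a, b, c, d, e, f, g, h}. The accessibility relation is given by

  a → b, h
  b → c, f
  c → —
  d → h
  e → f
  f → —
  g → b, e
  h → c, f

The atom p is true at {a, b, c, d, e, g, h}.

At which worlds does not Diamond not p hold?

{a, c, d, f, g}

a: Diamond not p is F. ✓
b: Diamond not p is T. ✗
c: Diamond not p is F. ✓
d: Diamond not p is F. ✓
e: Diamond not p is T. ✗
f: Diamond not p is F. ✓
g: Diamond not p is F. ✓
h: Diamond not p is T. ✗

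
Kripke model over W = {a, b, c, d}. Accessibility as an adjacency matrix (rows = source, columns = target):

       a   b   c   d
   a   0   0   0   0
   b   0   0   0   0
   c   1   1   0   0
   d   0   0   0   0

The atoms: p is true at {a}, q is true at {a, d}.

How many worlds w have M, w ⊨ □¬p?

3

a: no successors, so □¬p holds vacuously. ✓
b: no successors, so □¬p holds vacuously. ✓
c: successors {a, b}; ¬p there: a:F, b:T. ✗
d: no successors, so □¬p holds vacuously. ✓
Satisfying worlds: {a, b, d}.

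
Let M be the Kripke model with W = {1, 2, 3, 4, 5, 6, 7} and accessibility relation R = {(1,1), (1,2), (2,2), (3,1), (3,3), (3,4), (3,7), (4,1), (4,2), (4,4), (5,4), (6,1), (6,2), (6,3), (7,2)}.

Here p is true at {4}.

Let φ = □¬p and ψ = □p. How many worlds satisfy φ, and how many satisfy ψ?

For □¬p:
1: successors {1, 2}; ¬p there: 1:T, 2:T. ✓
2: successors {2}; ¬p there: 2:T. ✓
3: successors {1, 3, 4, 7}; ¬p there: 1:T, 3:T, 4:F, 7:T. ✗
4: successors {1, 2, 4}; ¬p there: 1:T, 2:T, 4:F. ✗
5: successors {4}; ¬p there: 4:F. ✗
6: successors {1, 2, 3}; ¬p there: 1:T, 2:T, 3:T. ✓
7: successors {2}; ¬p there: 2:T. ✓
— 4 worlds.
For □p:
1: successors {1, 2}; p there: 1:F, 2:F. ✗
2: successors {2}; p there: 2:F. ✗
3: successors {1, 3, 4, 7}; p there: 1:F, 3:F, 4:T, 7:F. ✗
4: successors {1, 2, 4}; p there: 1:F, 2:F, 4:T. ✗
5: successors {4}; p there: 4:T. ✓
6: successors {1, 2, 3}; p there: 1:F, 2:F, 3:F. ✗
7: successors {2}; p there: 2:F. ✗
— 1 world.

4 and 1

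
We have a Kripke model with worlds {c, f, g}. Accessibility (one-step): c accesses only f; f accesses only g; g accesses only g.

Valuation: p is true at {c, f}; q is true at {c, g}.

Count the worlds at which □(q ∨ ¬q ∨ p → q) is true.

c: successors {f}; q ∨ ¬q ∨ p → q there: f:F. ✗
f: successors {g}; q ∨ ¬q ∨ p → q there: g:T. ✓
g: successors {g}; q ∨ ¬q ∨ p → q there: g:T. ✓
Satisfying worlds: {f, g}.

2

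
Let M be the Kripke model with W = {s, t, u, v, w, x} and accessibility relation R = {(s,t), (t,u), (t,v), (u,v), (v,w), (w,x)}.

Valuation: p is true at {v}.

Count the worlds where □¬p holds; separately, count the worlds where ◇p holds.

4 and 2

For □¬p:
s: successors {t}; ¬p there: t:T. ✓
t: successors {u, v}; ¬p there: u:T, v:F. ✗
u: successors {v}; ¬p there: v:F. ✗
v: successors {w}; ¬p there: w:T. ✓
w: successors {x}; ¬p there: x:T. ✓
x: no successors, so □¬p holds vacuously. ✓
— 4 worlds.
For ◇p:
s: successors {t}; p there: t:F. ✗
t: successors {u, v}; p there: u:F, v:T. ✓
u: successors {v}; p there: v:T. ✓
v: successors {w}; p there: w:F. ✗
w: successors {x}; p there: x:F. ✗
x: no successors, so ◇p fails. ✗
— 2 worlds.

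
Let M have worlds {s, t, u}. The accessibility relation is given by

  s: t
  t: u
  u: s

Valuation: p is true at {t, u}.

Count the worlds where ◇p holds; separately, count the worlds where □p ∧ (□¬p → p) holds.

For ◇p:
s: successors {t}; p there: t:T. ✓
t: successors {u}; p there: u:T. ✓
u: successors {s}; p there: s:F. ✗
— 2 worlds.
For □p ∧ (□¬p → p):
s: □p is T, □¬p → p is T. ✓
t: □p is T, □¬p → p is T. ✓
u: □p is F, □¬p → p is T. ✗
— 2 worlds.

2 and 2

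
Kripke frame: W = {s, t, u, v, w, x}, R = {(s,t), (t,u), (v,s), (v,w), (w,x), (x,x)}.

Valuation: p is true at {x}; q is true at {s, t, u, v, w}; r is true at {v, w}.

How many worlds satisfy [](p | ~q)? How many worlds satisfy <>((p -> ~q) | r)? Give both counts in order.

For [](p | ~q):
s: successors {t}; p | ~q there: t:F. ✗
t: successors {u}; p | ~q there: u:F. ✗
u: no successors, so [](p | ~q) holds vacuously. ✓
v: successors {s, w}; p | ~q there: s:F, w:F. ✗
w: successors {x}; p | ~q there: x:T. ✓
x: successors {x}; p | ~q there: x:T. ✓
— 3 worlds.
For <>((p -> ~q) | r):
s: successors {t}; (p -> ~q) | r there: t:T. ✓
t: successors {u}; (p -> ~q) | r there: u:T. ✓
u: no successors, so <>((p -> ~q) | r) fails. ✗
v: successors {s, w}; (p -> ~q) | r there: s:T, w:T. ✓
w: successors {x}; (p -> ~q) | r there: x:T. ✓
x: successors {x}; (p -> ~q) | r there: x:T. ✓
— 5 worlds.

3 and 5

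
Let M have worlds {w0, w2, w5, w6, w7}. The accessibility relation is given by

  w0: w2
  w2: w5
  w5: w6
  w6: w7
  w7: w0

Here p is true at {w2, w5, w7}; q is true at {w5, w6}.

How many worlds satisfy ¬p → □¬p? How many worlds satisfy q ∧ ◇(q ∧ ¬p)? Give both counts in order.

For ¬p → □¬p:
w0: ¬p is T, □¬p is F. ✗
w2: ¬p is F, □¬p is F. ✓
w5: ¬p is F, □¬p is T. ✓
w6: ¬p is T, □¬p is F. ✗
w7: ¬p is F, □¬p is T. ✓
— 3 worlds.
For q ∧ ◇(q ∧ ¬p):
w0: q is F, ◇(q ∧ ¬p) is F. ✗
w2: q is F, ◇(q ∧ ¬p) is F. ✗
w5: q is T, ◇(q ∧ ¬p) is T. ✓
w6: q is T, ◇(q ∧ ¬p) is F. ✗
w7: q is F, ◇(q ∧ ¬p) is F. ✗
— 1 world.

3 and 1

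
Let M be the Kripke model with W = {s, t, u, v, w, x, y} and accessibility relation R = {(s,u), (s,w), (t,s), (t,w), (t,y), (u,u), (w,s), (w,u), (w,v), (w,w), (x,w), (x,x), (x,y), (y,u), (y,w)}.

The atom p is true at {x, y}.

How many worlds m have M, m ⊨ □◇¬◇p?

s: successors {u, w}; ◇¬◇p there: u:T, w:T. ✓
t: successors {s, w, y}; ◇¬◇p there: s:T, w:T, y:T. ✓
u: successors {u}; ◇¬◇p there: u:T. ✓
v: no successors, so □◇¬◇p holds vacuously. ✓
w: successors {s, u, v, w}; ◇¬◇p there: s:T, u:T, v:F, w:T. ✗
x: successors {w, x, y}; ◇¬◇p there: w:T, x:T, y:T. ✓
y: successors {u, w}; ◇¬◇p there: u:T, w:T. ✓
Satisfying worlds: {s, t, u, v, x, y}.

6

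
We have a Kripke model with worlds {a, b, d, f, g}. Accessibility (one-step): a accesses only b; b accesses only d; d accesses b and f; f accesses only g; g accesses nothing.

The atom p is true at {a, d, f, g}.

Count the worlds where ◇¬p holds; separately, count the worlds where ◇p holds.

2 and 3

For ◇¬p:
a: successors {b}; ¬p there: b:T. ✓
b: successors {d}; ¬p there: d:F. ✗
d: successors {b, f}; ¬p there: b:T, f:F. ✓
f: successors {g}; ¬p there: g:F. ✗
g: no successors, so ◇¬p fails. ✗
— 2 worlds.
For ◇p:
a: successors {b}; p there: b:F. ✗
b: successors {d}; p there: d:T. ✓
d: successors {b, f}; p there: b:F, f:T. ✓
f: successors {g}; p there: g:T. ✓
g: no successors, so ◇p fails. ✗
— 3 worlds.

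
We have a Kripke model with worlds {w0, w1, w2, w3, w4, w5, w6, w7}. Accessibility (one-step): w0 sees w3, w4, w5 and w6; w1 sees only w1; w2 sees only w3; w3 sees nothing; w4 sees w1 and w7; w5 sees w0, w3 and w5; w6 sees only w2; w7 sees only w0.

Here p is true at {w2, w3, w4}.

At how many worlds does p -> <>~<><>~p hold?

6

w0: p is F, <>~<><>~p is T. ✓
w1: p is F, <>~<><>~p is F. ✓
w2: p is T, <>~<><>~p is T. ✓
w3: p is T, <>~<><>~p is F. ✗
w4: p is T, <>~<><>~p is F. ✗
w5: p is F, <>~<><>~p is T. ✓
w6: p is F, <>~<><>~p is T. ✓
w7: p is F, <>~<><>~p is F. ✓
Satisfying worlds: {w0, w1, w2, w5, w6, w7}.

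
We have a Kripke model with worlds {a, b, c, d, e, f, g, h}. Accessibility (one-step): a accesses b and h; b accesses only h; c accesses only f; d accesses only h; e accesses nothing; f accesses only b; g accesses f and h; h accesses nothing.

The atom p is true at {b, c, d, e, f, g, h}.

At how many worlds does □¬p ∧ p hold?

2

a: □¬p is F, p is F. ✗
b: □¬p is F, p is T. ✗
c: □¬p is F, p is T. ✗
d: □¬p is F, p is T. ✗
e: □¬p is T, p is T. ✓
f: □¬p is F, p is T. ✗
g: □¬p is F, p is T. ✗
h: □¬p is T, p is T. ✓
Satisfying worlds: {e, h}.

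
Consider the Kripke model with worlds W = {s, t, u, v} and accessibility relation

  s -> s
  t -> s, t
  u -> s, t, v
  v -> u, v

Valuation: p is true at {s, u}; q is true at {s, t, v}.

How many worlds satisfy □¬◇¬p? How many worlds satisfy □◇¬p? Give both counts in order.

1 and 1

For □¬◇¬p:
s: successors {s}; ¬◇¬p there: s:T. ✓
t: successors {s, t}; ¬◇¬p there: s:T, t:F. ✗
u: successors {s, t, v}; ¬◇¬p there: s:T, t:F, v:F. ✗
v: successors {u, v}; ¬◇¬p there: u:F, v:F. ✗
— 1 world.
For □◇¬p:
s: successors {s}; ◇¬p there: s:F. ✗
t: successors {s, t}; ◇¬p there: s:F, t:T. ✗
u: successors {s, t, v}; ◇¬p there: s:F, t:T, v:T. ✗
v: successors {u, v}; ◇¬p there: u:T, v:T. ✓
— 1 world.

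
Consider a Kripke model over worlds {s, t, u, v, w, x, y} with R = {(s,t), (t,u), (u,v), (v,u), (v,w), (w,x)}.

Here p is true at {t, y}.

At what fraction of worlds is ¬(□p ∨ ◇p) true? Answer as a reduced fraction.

4/7

s: □p ∨ ◇p is T. ✗
t: □p ∨ ◇p is F. ✓
u: □p ∨ ◇p is F. ✓
v: □p ∨ ◇p is F. ✓
w: □p ∨ ◇p is F. ✓
x: □p ∨ ◇p is T. ✗
y: □p ∨ ◇p is T. ✗
That's 4 of 7 worlds, so 4/7.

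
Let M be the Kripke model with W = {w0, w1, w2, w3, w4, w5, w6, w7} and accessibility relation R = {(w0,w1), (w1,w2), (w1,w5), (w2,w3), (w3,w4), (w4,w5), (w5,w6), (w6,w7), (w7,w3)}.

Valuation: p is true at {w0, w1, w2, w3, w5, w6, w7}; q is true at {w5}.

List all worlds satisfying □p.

{w0, w1, w2, w4, w5, w6, w7}

w0: successors {w1}; p there: w1:T. ✓
w1: successors {w2, w5}; p there: w2:T, w5:T. ✓
w2: successors {w3}; p there: w3:T. ✓
w3: successors {w4}; p there: w4:F. ✗
w4: successors {w5}; p there: w5:T. ✓
w5: successors {w6}; p there: w6:T. ✓
w6: successors {w7}; p there: w7:T. ✓
w7: successors {w3}; p there: w3:T. ✓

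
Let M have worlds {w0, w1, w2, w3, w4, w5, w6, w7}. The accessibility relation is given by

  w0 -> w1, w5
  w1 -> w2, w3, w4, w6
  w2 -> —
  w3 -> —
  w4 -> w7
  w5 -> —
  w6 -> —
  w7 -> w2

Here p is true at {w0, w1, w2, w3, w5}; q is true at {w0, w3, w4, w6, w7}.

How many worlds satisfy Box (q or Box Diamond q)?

7

w0: successors {w1, w5}; q or Box Diamond q there: w1:F, w5:T. ✗
w1: successors {w2, w3, w4, w6}; q or Box Diamond q there: w2:T, w3:T, w4:T, w6:T. ✓
w2: no successors, so Box (q or Box Diamond q) holds vacuously. ✓
w3: no successors, so Box (q or Box Diamond q) holds vacuously. ✓
w4: successors {w7}; q or Box Diamond q there: w7:T. ✓
w5: no successors, so Box (q or Box Diamond q) holds vacuously. ✓
w6: no successors, so Box (q or Box Diamond q) holds vacuously. ✓
w7: successors {w2}; q or Box Diamond q there: w2:T. ✓
Satisfying worlds: {w1, w2, w3, w4, w5, w6, w7}.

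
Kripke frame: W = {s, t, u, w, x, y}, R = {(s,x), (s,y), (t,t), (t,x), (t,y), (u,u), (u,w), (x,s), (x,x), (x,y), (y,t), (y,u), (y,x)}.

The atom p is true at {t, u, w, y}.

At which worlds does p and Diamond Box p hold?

s: p is F, Diamond Box p is F. ✗
t: p is T, Diamond Box p is F. ✗
u: p is T, Diamond Box p is T. ✓
w: p is T, Diamond Box p is F. ✗
x: p is F, Diamond Box p is F. ✗
y: p is T, Diamond Box p is T. ✓

{u, y}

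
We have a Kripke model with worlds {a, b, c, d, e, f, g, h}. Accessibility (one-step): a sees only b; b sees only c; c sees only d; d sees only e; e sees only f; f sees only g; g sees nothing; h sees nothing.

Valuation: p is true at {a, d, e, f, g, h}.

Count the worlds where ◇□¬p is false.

6

a: successors {b}; □¬p there: b:T. ✓
b: successors {c}; □¬p there: c:F. ✗
c: successors {d}; □¬p there: d:F. ✗
d: successors {e}; □¬p there: e:F. ✗
e: successors {f}; □¬p there: f:F. ✗
f: successors {g}; □¬p there: g:T. ✓
g: no successors, so ◇□¬p fails. ✗
h: no successors, so ◇□¬p fails. ✗
Satisfying worlds: {a, f}.
So ◇□¬p fails at the other 6 worlds.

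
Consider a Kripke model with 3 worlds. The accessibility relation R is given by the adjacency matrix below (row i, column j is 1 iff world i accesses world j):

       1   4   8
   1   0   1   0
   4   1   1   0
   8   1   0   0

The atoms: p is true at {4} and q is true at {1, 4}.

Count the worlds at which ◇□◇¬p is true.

1: successors {4}; □◇¬p there: 4:F. ✗
4: successors {1, 4}; □◇¬p there: 1:T, 4:F. ✓
8: successors {1}; □◇¬p there: 1:T. ✓
Satisfying worlds: {4, 8}.

2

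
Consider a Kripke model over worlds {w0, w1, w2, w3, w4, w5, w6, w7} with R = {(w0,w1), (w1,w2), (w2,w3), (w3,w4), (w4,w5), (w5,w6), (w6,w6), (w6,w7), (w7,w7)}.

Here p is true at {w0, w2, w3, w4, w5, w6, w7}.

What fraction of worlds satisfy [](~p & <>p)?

w0: successors {w1}; ~p & <>p there: w1:T. ✓
w1: successors {w2}; ~p & <>p there: w2:F. ✗
w2: successors {w3}; ~p & <>p there: w3:F. ✗
w3: successors {w4}; ~p & <>p there: w4:F. ✗
w4: successors {w5}; ~p & <>p there: w5:F. ✗
w5: successors {w6}; ~p & <>p there: w6:F. ✗
w6: successors {w6, w7}; ~p & <>p there: w6:F, w7:F. ✗
w7: successors {w7}; ~p & <>p there: w7:F. ✗
That's 1 of 8 worlds, so 1/8.

1/8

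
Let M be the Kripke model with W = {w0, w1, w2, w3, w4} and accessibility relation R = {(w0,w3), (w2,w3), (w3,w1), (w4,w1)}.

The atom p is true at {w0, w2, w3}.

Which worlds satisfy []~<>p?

{w0, w1, w2, w3, w4}

w0: successors {w3}; ~<>p there: w3:T. ✓
w1: no successors, so []~<>p holds vacuously. ✓
w2: successors {w3}; ~<>p there: w3:T. ✓
w3: successors {w1}; ~<>p there: w1:T. ✓
w4: successors {w1}; ~<>p there: w1:T. ✓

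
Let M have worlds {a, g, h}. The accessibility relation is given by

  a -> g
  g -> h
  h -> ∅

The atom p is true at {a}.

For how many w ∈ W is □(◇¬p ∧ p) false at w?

2

a: successors {g}; ◇¬p ∧ p there: g:F. ✗
g: successors {h}; ◇¬p ∧ p there: h:F. ✗
h: no successors, so □(◇¬p ∧ p) holds vacuously. ✓
Satisfying worlds: {h}.
So □(◇¬p ∧ p) fails at the other 2 worlds.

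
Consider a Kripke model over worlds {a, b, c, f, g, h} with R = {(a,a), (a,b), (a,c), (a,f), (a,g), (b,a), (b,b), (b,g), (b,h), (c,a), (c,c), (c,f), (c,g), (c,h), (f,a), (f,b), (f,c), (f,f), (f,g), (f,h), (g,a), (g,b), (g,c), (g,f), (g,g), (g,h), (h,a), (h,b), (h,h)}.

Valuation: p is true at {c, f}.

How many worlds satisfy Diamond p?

4

a: successors {a, b, c, f, g}; p there: a:F, b:F, c:T, f:T, g:F. ✓
b: successors {a, b, g, h}; p there: a:F, b:F, g:F, h:F. ✗
c: successors {a, c, f, g, h}; p there: a:F, c:T, f:T, g:F, h:F. ✓
f: successors {a, b, c, f, g, h}; p there: a:F, b:F, c:T, f:T, g:F, h:F. ✓
g: successors {a, b, c, f, g, h}; p there: a:F, b:F, c:T, f:T, g:F, h:F. ✓
h: successors {a, b, h}; p there: a:F, b:F, h:F. ✗
Satisfying worlds: {a, c, f, g}.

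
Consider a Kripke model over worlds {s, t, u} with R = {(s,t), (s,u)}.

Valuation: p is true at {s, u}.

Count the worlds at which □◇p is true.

s: successors {t, u}; ◇p there: t:F, u:F. ✗
t: no successors, so □◇p holds vacuously. ✓
u: no successors, so □◇p holds vacuously. ✓
Satisfying worlds: {t, u}.

2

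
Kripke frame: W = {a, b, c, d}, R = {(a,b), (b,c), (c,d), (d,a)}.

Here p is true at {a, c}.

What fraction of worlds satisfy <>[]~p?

a: successors {b}; []~p there: b:F. ✗
b: successors {c}; []~p there: c:T. ✓
c: successors {d}; []~p there: d:F. ✗
d: successors {a}; []~p there: a:T. ✓
That's 2 of 4 worlds, so 2/4 = 1/2.

1/2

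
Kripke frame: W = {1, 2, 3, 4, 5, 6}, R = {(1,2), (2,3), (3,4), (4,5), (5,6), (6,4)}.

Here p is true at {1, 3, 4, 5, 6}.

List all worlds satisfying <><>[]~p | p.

1: <><>[]~p is F, p is T. ✓
2: <><>[]~p is F, p is F. ✗
3: <><>[]~p is F, p is T. ✓
4: <><>[]~p is F, p is T. ✓
5: <><>[]~p is F, p is T. ✓
6: <><>[]~p is F, p is T. ✓

{1, 3, 4, 5, 6}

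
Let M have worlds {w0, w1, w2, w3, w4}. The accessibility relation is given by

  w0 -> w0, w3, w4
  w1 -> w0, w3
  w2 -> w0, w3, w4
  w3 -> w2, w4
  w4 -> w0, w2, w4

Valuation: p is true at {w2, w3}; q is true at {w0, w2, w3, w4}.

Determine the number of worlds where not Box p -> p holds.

w0: not Box p is T, p is F. ✗
w1: not Box p is T, p is F. ✗
w2: not Box p is T, p is T. ✓
w3: not Box p is T, p is T. ✓
w4: not Box p is T, p is F. ✗
Satisfying worlds: {w2, w3}.

2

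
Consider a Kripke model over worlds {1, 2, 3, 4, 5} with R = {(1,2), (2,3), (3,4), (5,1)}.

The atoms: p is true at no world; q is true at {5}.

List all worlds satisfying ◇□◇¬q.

1: successors {2}; □◇¬q there: 2:T. ✓
2: successors {3}; □◇¬q there: 3:F. ✗
3: successors {4}; □◇¬q there: 4:T. ✓
4: no successors, so ◇□◇¬q fails. ✗
5: successors {1}; □◇¬q there: 1:T. ✓

{1, 3, 5}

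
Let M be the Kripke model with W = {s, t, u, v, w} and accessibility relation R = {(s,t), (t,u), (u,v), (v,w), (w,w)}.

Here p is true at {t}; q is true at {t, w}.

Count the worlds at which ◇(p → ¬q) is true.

4

s: successors {t}; p → ¬q there: t:F. ✗
t: successors {u}; p → ¬q there: u:T. ✓
u: successors {v}; p → ¬q there: v:T. ✓
v: successors {w}; p → ¬q there: w:T. ✓
w: successors {w}; p → ¬q there: w:T. ✓
Satisfying worlds: {t, u, v, w}.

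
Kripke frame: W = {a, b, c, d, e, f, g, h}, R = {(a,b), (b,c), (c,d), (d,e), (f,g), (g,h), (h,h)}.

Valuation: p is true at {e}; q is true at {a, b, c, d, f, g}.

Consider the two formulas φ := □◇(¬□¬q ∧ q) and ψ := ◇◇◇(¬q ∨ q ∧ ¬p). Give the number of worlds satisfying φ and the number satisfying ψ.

For □◇(¬□¬q ∧ q):
a: successors {b}; ◇(¬□¬q ∧ q) there: b:T. ✓
b: successors {c}; ◇(¬□¬q ∧ q) there: c:F. ✗
c: successors {d}; ◇(¬□¬q ∧ q) there: d:F. ✗
d: successors {e}; ◇(¬□¬q ∧ q) there: e:F. ✗
e: no successors, so □◇(¬□¬q ∧ q) holds vacuously. ✓
f: successors {g}; ◇(¬□¬q ∧ q) there: g:F. ✗
g: successors {h}; ◇(¬□¬q ∧ q) there: h:F. ✗
h: successors {h}; ◇(¬□¬q ∧ q) there: h:F. ✗
— 2 worlds.
For ◇◇◇(¬q ∨ q ∧ ¬p):
a: successors {b}; ◇◇(¬q ∨ q ∧ ¬p) there: b:T. ✓
b: successors {c}; ◇◇(¬q ∨ q ∧ ¬p) there: c:T. ✓
c: successors {d}; ◇◇(¬q ∨ q ∧ ¬p) there: d:F. ✗
d: successors {e}; ◇◇(¬q ∨ q ∧ ¬p) there: e:F. ✗
e: no successors, so ◇◇◇(¬q ∨ q ∧ ¬p) fails. ✗
f: successors {g}; ◇◇(¬q ∨ q ∧ ¬p) there: g:T. ✓
g: successors {h}; ◇◇(¬q ∨ q ∧ ¬p) there: h:T. ✓
h: successors {h}; ◇◇(¬q ∨ q ∧ ¬p) there: h:T. ✓
— 5 worlds.

2 and 5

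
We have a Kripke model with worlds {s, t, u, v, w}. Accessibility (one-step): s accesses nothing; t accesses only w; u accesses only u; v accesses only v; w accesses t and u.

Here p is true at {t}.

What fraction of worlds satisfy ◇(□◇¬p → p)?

1/5

s: no successors, so ◇(□◇¬p → p) fails. ✗
t: successors {w}; □◇¬p → p there: w:F. ✗
u: successors {u}; □◇¬p → p there: u:F. ✗
v: successors {v}; □◇¬p → p there: v:F. ✗
w: successors {t, u}; □◇¬p → p there: t:T, u:F. ✓
That's 1 of 5 worlds, so 1/5.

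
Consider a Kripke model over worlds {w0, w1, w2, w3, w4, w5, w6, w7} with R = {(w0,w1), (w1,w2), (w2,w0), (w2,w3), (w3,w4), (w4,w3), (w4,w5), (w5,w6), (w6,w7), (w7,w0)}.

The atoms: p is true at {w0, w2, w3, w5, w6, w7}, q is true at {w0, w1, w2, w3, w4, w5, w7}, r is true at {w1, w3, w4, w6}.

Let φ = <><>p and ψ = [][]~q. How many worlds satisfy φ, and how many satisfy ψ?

For <><>p:
w0: successors {w1}; <>p there: w1:T. ✓
w1: successors {w2}; <>p there: w2:T. ✓
w2: successors {w0, w3}; <>p there: w0:F, w3:F. ✗
w3: successors {w4}; <>p there: w4:T. ✓
w4: successors {w3, w5}; <>p there: w3:F, w5:T. ✓
w5: successors {w6}; <>p there: w6:T. ✓
w6: successors {w7}; <>p there: w7:T. ✓
w7: successors {w0}; <>p there: w0:F. ✗
— 6 worlds.
For [][]~q:
w0: successors {w1}; []~q there: w1:F. ✗
w1: successors {w2}; []~q there: w2:F. ✗
w2: successors {w0, w3}; []~q there: w0:F, w3:F. ✗
w3: successors {w4}; []~q there: w4:F. ✗
w4: successors {w3, w5}; []~q there: w3:F, w5:T. ✗
w5: successors {w6}; []~q there: w6:F. ✗
w6: successors {w7}; []~q there: w7:F. ✗
w7: successors {w0}; []~q there: w0:F. ✗
— 0 worlds.

6 and 0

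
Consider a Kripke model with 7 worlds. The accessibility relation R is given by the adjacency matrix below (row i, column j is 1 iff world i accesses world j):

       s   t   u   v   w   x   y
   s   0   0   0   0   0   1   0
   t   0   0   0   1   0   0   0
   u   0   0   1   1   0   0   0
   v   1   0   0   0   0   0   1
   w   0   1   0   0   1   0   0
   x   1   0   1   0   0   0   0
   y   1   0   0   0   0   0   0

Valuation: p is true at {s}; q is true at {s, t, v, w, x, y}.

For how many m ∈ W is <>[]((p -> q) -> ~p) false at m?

s: successors {x}; []((p -> q) -> ~p) there: x:F. ✗
t: successors {v}; []((p -> q) -> ~p) there: v:F. ✗
u: successors {u, v}; []((p -> q) -> ~p) there: u:T, v:F. ✓
v: successors {s, y}; []((p -> q) -> ~p) there: s:T, y:F. ✓
w: successors {t, w}; []((p -> q) -> ~p) there: t:T, w:T. ✓
x: successors {s, u}; []((p -> q) -> ~p) there: s:T, u:T. ✓
y: successors {s}; []((p -> q) -> ~p) there: s:T. ✓
Satisfying worlds: {u, v, w, x, y}.
So <>[]((p -> q) -> ~p) fails at the other 2 worlds.

2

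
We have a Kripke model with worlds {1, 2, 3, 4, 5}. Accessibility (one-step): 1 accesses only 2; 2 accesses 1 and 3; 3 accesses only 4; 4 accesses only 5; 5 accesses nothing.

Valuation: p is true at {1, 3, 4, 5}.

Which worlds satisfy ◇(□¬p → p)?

{1, 2, 3, 4}

1: successors {2}; □¬p → p there: 2:T. ✓
2: successors {1, 3}; □¬p → p there: 1:T, 3:T. ✓
3: successors {4}; □¬p → p there: 4:T. ✓
4: successors {5}; □¬p → p there: 5:T. ✓
5: no successors, so ◇(□¬p → p) fails. ✗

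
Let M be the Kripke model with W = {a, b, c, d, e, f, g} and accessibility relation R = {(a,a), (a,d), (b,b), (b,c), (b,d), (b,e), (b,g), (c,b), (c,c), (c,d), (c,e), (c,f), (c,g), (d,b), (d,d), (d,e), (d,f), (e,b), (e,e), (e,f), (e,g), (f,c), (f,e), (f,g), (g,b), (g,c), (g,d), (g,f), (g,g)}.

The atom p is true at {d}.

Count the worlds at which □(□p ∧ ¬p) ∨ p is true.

a: □(□p ∧ ¬p) is F, p is F. ✗
b: □(□p ∧ ¬p) is F, p is F. ✗
c: □(□p ∧ ¬p) is F, p is F. ✗
d: □(□p ∧ ¬p) is F, p is T. ✓
e: □(□p ∧ ¬p) is F, p is F. ✗
f: □(□p ∧ ¬p) is F, p is F. ✗
g: □(□p ∧ ¬p) is F, p is F. ✗
Satisfying worlds: {d}.

1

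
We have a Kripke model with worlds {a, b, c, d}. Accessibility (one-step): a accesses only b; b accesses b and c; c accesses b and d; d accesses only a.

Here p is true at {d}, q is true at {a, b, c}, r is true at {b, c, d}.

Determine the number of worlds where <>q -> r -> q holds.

a: <>q is T, r -> q is T. ✓
b: <>q is T, r -> q is T. ✓
c: <>q is T, r -> q is T. ✓
d: <>q is T, r -> q is F. ✗
Satisfying worlds: {a, b, c}.

3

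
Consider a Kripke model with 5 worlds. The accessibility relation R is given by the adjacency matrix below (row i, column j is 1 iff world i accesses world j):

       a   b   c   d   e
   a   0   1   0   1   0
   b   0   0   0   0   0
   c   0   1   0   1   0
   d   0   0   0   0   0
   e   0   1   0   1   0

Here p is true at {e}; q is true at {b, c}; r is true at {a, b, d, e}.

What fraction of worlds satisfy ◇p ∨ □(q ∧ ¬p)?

a: ◇p is F, □(q ∧ ¬p) is F. ✗
b: ◇p is F, □(q ∧ ¬p) is T. ✓
c: ◇p is F, □(q ∧ ¬p) is F. ✗
d: ◇p is F, □(q ∧ ¬p) is T. ✓
e: ◇p is F, □(q ∧ ¬p) is F. ✗
That's 2 of 5 worlds, so 2/5.

2/5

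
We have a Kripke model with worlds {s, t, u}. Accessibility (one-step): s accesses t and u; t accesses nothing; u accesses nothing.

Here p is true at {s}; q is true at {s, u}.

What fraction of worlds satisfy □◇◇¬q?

s: successors {t, u}; ◇◇¬q there: t:F, u:F. ✗
t: no successors, so □◇◇¬q holds vacuously. ✓
u: no successors, so □◇◇¬q holds vacuously. ✓
That's 2 of 3 worlds, so 2/3.

2/3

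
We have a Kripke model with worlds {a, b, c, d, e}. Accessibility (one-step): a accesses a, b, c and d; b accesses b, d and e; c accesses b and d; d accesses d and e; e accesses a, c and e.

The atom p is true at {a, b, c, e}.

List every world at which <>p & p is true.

{a, b, c, e}

a: <>p is T, p is T. ✓
b: <>p is T, p is T. ✓
c: <>p is T, p is T. ✓
d: <>p is T, p is F. ✗
e: <>p is T, p is T. ✓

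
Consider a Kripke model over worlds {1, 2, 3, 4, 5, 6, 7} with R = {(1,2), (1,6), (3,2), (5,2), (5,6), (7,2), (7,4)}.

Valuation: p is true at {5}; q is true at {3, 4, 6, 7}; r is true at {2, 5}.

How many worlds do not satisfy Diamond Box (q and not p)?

1: successors {2, 6}; Box (q and not p) there: 2:T, 6:T. ✓
2: no successors, so Diamond Box (q and not p) fails. ✗
3: successors {2}; Box (q and not p) there: 2:T. ✓
4: no successors, so Diamond Box (q and not p) fails. ✗
5: successors {2, 6}; Box (q and not p) there: 2:T, 6:T. ✓
6: no successors, so Diamond Box (q and not p) fails. ✗
7: successors {2, 4}; Box (q and not p) there: 2:T, 4:T. ✓
Satisfying worlds: {1, 3, 5, 7}.
So Diamond Box (q and not p) fails at the other 3 worlds.

3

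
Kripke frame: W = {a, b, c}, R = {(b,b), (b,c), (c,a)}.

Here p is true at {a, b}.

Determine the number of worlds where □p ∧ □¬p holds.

1

a: □p is T, □¬p is T. ✓
b: □p is F, □¬p is F. ✗
c: □p is T, □¬p is F. ✗
Satisfying worlds: {a}.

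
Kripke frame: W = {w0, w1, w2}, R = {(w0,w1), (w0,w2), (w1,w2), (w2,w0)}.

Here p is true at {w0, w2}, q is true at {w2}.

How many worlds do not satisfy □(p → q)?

w0: successors {w1, w2}; p → q there: w1:T, w2:T. ✓
w1: successors {w2}; p → q there: w2:T. ✓
w2: successors {w0}; p → q there: w0:F. ✗
Satisfying worlds: {w0, w1}.
So □(p → q) fails at the other 1 world.

1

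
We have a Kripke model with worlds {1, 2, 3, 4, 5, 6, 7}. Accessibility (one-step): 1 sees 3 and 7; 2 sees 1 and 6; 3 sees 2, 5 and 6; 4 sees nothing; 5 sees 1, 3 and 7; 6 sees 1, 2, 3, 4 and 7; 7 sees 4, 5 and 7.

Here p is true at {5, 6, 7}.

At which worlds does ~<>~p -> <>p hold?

{1, 2, 3, 5, 6, 7}

1: ~<>~p is F, <>p is T. ✓
2: ~<>~p is F, <>p is T. ✓
3: ~<>~p is F, <>p is T. ✓
4: ~<>~p is T, <>p is F. ✗
5: ~<>~p is F, <>p is T. ✓
6: ~<>~p is F, <>p is T. ✓
7: ~<>~p is F, <>p is T. ✓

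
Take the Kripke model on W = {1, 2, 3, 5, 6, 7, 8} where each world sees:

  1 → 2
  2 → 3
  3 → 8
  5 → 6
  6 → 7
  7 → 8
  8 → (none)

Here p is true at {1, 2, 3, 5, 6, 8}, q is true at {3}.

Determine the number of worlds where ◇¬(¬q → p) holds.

1

1: successors {2}; ¬(¬q → p) there: 2:F. ✗
2: successors {3}; ¬(¬q → p) there: 3:F. ✗
3: successors {8}; ¬(¬q → p) there: 8:F. ✗
5: successors {6}; ¬(¬q → p) there: 6:F. ✗
6: successors {7}; ¬(¬q → p) there: 7:T. ✓
7: successors {8}; ¬(¬q → p) there: 8:F. ✗
8: no successors, so ◇¬(¬q → p) fails. ✗
Satisfying worlds: {6}.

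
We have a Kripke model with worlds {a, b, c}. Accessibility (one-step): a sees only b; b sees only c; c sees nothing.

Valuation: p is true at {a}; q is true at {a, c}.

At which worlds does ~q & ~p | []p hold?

a: ~q & ~p is F, []p is F. ✗
b: ~q & ~p is T, []p is F. ✓
c: ~q & ~p is F, []p is T. ✓

{b, c}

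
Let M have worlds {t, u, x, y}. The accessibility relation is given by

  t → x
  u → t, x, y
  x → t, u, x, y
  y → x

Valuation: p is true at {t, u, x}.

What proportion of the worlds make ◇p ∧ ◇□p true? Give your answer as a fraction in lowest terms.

1/2

t: ◇p is T, ◇□p is F. ✗
u: ◇p is T, ◇□p is T. ✓
x: ◇p is T, ◇□p is T. ✓
y: ◇p is T, ◇□p is F. ✗
That's 2 of 4 worlds, so 2/4 = 1/2.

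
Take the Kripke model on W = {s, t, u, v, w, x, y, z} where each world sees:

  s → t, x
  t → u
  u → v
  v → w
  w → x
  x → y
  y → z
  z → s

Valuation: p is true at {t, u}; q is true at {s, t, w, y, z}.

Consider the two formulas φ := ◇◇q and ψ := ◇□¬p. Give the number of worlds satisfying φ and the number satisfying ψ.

For ◇◇q:
s: successors {t, x}; ◇q there: t:F, x:T. ✓
t: successors {u}; ◇q there: u:F. ✗
u: successors {v}; ◇q there: v:T. ✓
v: successors {w}; ◇q there: w:F. ✗
w: successors {x}; ◇q there: x:T. ✓
x: successors {y}; ◇q there: y:T. ✓
y: successors {z}; ◇q there: z:T. ✓
z: successors {s}; ◇q there: s:T. ✓
— 6 worlds.
For ◇□¬p:
s: successors {t, x}; □¬p there: t:F, x:T. ✓
t: successors {u}; □¬p there: u:T. ✓
u: successors {v}; □¬p there: v:T. ✓
v: successors {w}; □¬p there: w:T. ✓
w: successors {x}; □¬p there: x:T. ✓
x: successors {y}; □¬p there: y:T. ✓
y: successors {z}; □¬p there: z:T. ✓
z: successors {s}; □¬p there: s:F. ✗
— 7 worlds.

6 and 7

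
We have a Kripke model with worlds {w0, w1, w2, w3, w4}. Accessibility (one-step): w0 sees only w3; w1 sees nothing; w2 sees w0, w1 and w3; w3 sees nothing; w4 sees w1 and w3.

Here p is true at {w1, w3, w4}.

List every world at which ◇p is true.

{w0, w2, w4}

w0: successors {w3}; p there: w3:T. ✓
w1: no successors, so ◇p fails. ✗
w2: successors {w0, w1, w3}; p there: w0:F, w1:T, w3:T. ✓
w3: no successors, so ◇p fails. ✗
w4: successors {w1, w3}; p there: w1:T, w3:T. ✓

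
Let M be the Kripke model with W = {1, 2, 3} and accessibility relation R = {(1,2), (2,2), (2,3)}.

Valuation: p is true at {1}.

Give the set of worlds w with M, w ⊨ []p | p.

1: []p is F, p is T. ✓
2: []p is F, p is F. ✗
3: []p is T, p is F. ✓

{1, 3}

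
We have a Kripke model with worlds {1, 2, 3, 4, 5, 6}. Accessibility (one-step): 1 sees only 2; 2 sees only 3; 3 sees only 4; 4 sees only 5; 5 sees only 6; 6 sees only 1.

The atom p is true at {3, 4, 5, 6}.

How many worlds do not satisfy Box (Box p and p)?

3

1: successors {2}; Box p and p there: 2:F. ✗
2: successors {3}; Box p and p there: 3:T. ✓
3: successors {4}; Box p and p there: 4:T. ✓
4: successors {5}; Box p and p there: 5:T. ✓
5: successors {6}; Box p and p there: 6:F. ✗
6: successors {1}; Box p and p there: 1:F. ✗
Satisfying worlds: {2, 3, 4}.
So Box (Box p and p) fails at the other 3 worlds.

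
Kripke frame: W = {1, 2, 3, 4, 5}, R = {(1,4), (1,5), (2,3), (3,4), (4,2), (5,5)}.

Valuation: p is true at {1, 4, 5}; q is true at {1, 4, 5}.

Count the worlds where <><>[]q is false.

1: successors {4, 5}; <>[]q there: 4:F, 5:T. ✓
2: successors {3}; <>[]q there: 3:F. ✗
3: successors {4}; <>[]q there: 4:F. ✗
4: successors {2}; <>[]q there: 2:T. ✓
5: successors {5}; <>[]q there: 5:T. ✓
Satisfying worlds: {1, 4, 5}.
So <><>[]q fails at the other 2 worlds.

2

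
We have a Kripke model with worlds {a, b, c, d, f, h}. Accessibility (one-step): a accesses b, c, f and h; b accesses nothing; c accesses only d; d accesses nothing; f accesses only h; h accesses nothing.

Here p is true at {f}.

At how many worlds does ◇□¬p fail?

a: successors {b, c, f, h}; □¬p there: b:T, c:T, f:T, h:T. ✓
b: no successors, so ◇□¬p fails. ✗
c: successors {d}; □¬p there: d:T. ✓
d: no successors, so ◇□¬p fails. ✗
f: successors {h}; □¬p there: h:T. ✓
h: no successors, so ◇□¬p fails. ✗
Satisfying worlds: {a, c, f}.
So ◇□¬p fails at the other 3 worlds.

3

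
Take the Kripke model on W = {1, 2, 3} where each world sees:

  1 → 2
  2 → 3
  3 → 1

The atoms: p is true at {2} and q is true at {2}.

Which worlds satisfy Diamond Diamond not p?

1: successors {2}; Diamond not p there: 2:T. ✓
2: successors {3}; Diamond not p there: 3:T. ✓
3: successors {1}; Diamond not p there: 1:F. ✗

{1, 2}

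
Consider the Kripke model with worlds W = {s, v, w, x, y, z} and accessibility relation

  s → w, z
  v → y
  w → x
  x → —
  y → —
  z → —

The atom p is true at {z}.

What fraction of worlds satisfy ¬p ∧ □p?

1/3

s: ¬p is T, □p is F. ✗
v: ¬p is T, □p is F. ✗
w: ¬p is T, □p is F. ✗
x: ¬p is T, □p is T. ✓
y: ¬p is T, □p is T. ✓
z: ¬p is F, □p is T. ✗
That's 2 of 6 worlds, so 2/6 = 1/3.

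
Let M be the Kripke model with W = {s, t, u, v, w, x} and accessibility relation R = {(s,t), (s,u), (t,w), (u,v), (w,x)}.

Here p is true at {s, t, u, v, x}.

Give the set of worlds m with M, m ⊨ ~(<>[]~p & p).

s: <>[]~p & p is T. ✗
t: <>[]~p & p is F. ✓
u: <>[]~p & p is T. ✗
v: <>[]~p & p is F. ✓
w: <>[]~p & p is F. ✓
x: <>[]~p & p is F. ✓

{t, v, w, x}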